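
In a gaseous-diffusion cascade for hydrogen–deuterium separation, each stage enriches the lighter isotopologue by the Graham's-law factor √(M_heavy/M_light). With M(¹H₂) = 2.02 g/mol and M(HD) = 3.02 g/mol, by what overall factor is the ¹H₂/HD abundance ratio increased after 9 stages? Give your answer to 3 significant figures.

6.11

Each stage multiplies the ratio by α = √(3.02/2.02), so after 9 stages the overall factor is α^9 = (3.02/2.02)^(9/2).
= 1.49505^(9/2) = 6.11.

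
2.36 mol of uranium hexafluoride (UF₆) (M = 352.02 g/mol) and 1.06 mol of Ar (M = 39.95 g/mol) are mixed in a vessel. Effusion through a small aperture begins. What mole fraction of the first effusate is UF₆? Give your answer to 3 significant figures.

0.429

Rate_i ∝ x_i/√M_i (Graham's law weighted by mole fraction), so the effusate composition follows n_i/√M_i.
Mole fraction of UF₆ in the effusate = (n_UF₆/√M_UF₆) / (n_UF₆/√M_UF₆ + n_Ar/√M_Ar)
= (2.36/√352.02) / (2.36/√352.02 + 1.06/√39.95) = 0.1258/(0.1258 + 0.1677) = 0.429.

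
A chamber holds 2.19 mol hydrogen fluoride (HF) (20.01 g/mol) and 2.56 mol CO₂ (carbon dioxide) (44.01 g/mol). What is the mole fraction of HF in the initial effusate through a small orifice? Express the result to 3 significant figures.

Rate_i ∝ x_i/√M_i (Graham's law weighted by mole fraction), so the effusate composition follows n_i/√M_i.
Mole fraction of HF in the effusate = (n_HF/√M_HF) / (n_HF/√M_HF + n_CO₂/√M_CO₂)
= (2.19/√20.01) / (2.19/√20.01 + 2.56/√44.01) = 0.4896/(0.4896 + 0.3859) = 0.559.

0.559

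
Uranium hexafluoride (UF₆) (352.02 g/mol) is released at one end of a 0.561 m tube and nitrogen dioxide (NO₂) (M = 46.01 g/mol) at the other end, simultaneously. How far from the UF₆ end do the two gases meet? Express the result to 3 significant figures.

0.149 m

In equal time, each gas travels a distance ∝ its rate ∝ 1/√M, so d_UF₆/d_NO₂ = √(M_NO₂/M_UF₆) = √(46.01/352.02) = 0.3615.
With d_UF₆ + d_NO₂ = 0.561 m, d_NO₂ = 0.561/(1 + 0.3615) = 0.4120 m.
d_UF₆ = 0.561 − 0.4120 = 0.149 m.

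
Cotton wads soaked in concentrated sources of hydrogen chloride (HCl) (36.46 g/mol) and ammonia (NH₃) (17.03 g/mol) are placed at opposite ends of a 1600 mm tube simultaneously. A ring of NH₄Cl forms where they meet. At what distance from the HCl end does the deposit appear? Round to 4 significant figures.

The fronts meet when d_HCl + d_NH₃ = L with d_HCl/d_NH₃ = √(M_NH₃/M_HCl) (Graham's law). Here √(M_NH₃/M_HCl) = √(17.03/36.46) = 0.6834.
With d_HCl + d_NH₃ = 1600 mm, d_NH₃ = 1600/(1 + 0.6834) = 950.4 mm.
d_HCl = 1600 − 950.4 = 649.6 mm.

649.6 mm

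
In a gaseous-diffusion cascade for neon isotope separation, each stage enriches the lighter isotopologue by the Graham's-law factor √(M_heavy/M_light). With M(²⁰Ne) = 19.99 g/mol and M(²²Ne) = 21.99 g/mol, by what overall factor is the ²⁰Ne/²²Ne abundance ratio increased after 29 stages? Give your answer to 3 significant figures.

Each stage multiplies the ratio by α = √(21.99/19.99), so after 29 stages the overall factor is α^29 = (21.99/19.99)^(29/2).
= 1.10005^(29/2) = 3.99.

3.99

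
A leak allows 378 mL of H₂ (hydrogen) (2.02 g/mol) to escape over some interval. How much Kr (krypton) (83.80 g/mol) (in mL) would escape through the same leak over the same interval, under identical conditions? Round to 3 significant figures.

From Graham's law, rate_Kr/rate_H₂ = √(M_H₂/M_Kr) = √(2.02/83.80) = √0.02411 = 0.1553.
So the volume for Kr is 378 × 0.1553 = 58.7 mL.

58.7 mL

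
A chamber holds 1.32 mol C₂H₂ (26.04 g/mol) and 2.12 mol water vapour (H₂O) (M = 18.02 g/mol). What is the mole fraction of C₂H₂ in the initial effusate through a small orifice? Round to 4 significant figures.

0.3412

Effusion rate of each component ∝ n_i/√M_i (partial pressure × 1/√M).
So x_C₂H₂ in the escaping gas = (n_C₂H₂/√M_C₂H₂) / Σ(n_i/√M_i)
= (1.32/√26.04) / (1.32/√26.04 + 2.12/√18.02) = 0.2587/(0.2587 + 0.4994) = 0.3412.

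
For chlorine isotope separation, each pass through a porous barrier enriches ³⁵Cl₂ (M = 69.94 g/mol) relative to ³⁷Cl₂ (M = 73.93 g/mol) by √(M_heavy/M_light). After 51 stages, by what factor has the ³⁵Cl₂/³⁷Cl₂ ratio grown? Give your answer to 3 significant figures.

The single-stage factor is √(M_heavy/M_light), so 51 stages give [√(73.93/69.94)]^51 = (73.93/69.94)^(51/2).
= 1.05705^(51/2) = 4.12.

4.12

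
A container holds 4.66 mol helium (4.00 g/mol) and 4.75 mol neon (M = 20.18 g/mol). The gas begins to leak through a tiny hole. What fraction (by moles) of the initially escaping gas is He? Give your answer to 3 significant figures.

Effusion rate of each component ∝ n_i/√M_i (partial pressure × 1/√M).
x_He(eff) = (n_He/√M_He) / (n_He/√M_He + n_Ne/√M_Ne)
= (4.66/√4.00) / (4.66/√4.00 + 4.75/√20.18) = 2.330/(2.330 + 1.057) = 0.688.

0.688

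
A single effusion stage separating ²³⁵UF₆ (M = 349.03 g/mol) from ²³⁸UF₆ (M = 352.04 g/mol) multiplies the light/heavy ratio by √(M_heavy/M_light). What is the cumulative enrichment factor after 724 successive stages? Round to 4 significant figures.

Overall factor = α^724 with α = √(352.04/349.03), i.e. (352.04/349.03)^(724/2).
= 1.00862^362 = 22.39.

22.39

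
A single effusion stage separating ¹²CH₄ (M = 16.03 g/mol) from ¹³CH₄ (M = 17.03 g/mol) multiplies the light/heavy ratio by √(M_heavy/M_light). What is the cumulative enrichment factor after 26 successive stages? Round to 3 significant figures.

Each stage multiplies the ratio by α = √(17.03/16.03), so after 26 stages the overall factor is α^26 = (17.03/16.03)^(26/2).
= 1.06238^13 = 2.20.

2.20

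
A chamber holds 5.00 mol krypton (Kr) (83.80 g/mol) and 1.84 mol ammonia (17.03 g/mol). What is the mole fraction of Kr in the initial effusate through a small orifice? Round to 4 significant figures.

Effusion rate of each component ∝ n_i/√M_i (partial pressure × 1/√M).
So x_Kr in the escaping gas = (n_Kr/√M_Kr) / Σ(n_i/√M_i)
= (5.00/√83.80) / (5.00/√83.80 + 1.84/√17.03) = 0.5462/(0.5462 + 0.4459) = 0.5506.

0.5506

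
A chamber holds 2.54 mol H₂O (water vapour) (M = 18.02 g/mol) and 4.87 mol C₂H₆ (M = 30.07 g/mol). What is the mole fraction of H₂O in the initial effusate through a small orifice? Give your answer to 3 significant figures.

Effusion rate of each component ∝ n_i/√M_i (partial pressure × 1/√M).
x_H₂O(eff) = (n_H₂O/√M_H₂O) / (n_H₂O/√M_H₂O + n_C₂H₆/√M_C₂H₆)
= (2.54/√18.02) / (2.54/√18.02 + 4.87/√30.07) = 0.5984/(0.5984 + 0.8881) = 0.403.

0.403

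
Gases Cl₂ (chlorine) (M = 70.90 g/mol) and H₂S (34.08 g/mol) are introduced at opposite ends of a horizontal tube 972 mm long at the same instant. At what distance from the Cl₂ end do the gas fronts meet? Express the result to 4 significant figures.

398.0 mm

Distances travelled in equal time are proportional to diffusion rates, so d_Cl₂/d_H₂S = √(M_H₂S/M_Cl₂) = √(34.08/70.90) = 0.6933.
With d_Cl₂ + d_H₂S = 972 mm, d_H₂S = 972/(1 + 0.6933) = 574.0 mm.
d_Cl₂ = 972 − 574.0 = 398.0 mm.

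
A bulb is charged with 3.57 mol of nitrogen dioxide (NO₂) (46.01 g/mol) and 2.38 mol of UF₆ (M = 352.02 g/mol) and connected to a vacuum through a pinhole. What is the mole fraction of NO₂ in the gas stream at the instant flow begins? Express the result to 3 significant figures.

0.806

Effusion rate of each component ∝ n_i/√M_i (partial pressure × 1/√M).
So x_NO₂ in the escaping gas = (n_NO₂/√M_NO₂) / Σ(n_i/√M_i)
= (3.57/√46.01) / (3.57/√46.01 + 2.38/√352.02) = 0.5263/(0.5263 + 0.1269) = 0.806.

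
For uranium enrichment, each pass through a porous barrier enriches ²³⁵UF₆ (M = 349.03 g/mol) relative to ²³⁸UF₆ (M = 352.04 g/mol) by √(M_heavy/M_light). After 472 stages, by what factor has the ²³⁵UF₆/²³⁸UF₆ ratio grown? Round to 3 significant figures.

7.59

After 472 stages the ratio has grown by (√(352.04/349.03))^472 = (352.04/349.03)^(472/2).
= 1.00862^236 = 7.59.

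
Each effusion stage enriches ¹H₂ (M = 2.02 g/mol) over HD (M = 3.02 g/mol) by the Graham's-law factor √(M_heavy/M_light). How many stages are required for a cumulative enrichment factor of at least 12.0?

13

With α = √(3.02/2.02) per stage, ln α = ½ ln(1.49505) = 0.2011.
Need α^N ≥ 12.0 ⇒ N ≥ ln(12.0) / ln α = 2.485 / 0.2011 = 12.36.
Rounding up, N = 13 stages.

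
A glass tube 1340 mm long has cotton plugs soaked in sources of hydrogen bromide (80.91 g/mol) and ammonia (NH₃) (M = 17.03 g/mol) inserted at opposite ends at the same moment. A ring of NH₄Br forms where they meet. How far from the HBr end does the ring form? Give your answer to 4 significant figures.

421.4 mm

Graham's law gives d_HBr/d_NH₃ = rate_HBr/rate_NH₃ = √(M_NH₃/M_HBr) = √(17.03/80.91) = 0.4588.
With d_HBr + d_NH₃ = 1340 mm, d_NH₃ = 1340/(1 + 0.4588) = 918.6 mm.
d_HBr = 1340 − 918.6 = 421.4 mm.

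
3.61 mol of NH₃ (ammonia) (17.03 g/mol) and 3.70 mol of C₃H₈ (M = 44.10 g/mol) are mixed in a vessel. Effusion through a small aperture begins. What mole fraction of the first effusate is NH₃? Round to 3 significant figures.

Effusion rate of each component ∝ n_i/√M_i (partial pressure × 1/√M).
x_NH₃(eff) = (n_NH₃/√M_NH₃) / (n_NH₃/√M_NH₃ + n_C₃H₈/√M_C₃H₈)
= (3.61/√17.03) / (3.61/√17.03 + 3.70/√44.10) = 0.8748/(0.8748 + 0.5572) = 0.611.

0.611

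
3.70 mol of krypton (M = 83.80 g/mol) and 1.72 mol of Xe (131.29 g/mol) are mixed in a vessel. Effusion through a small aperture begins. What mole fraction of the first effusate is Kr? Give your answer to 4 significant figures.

0.7292

Rate_i ∝ x_i/√M_i (Graham's law weighted by mole fraction), so the effusate composition follows n_i/√M_i.
x_Kr(eff) = (n_Kr/√M_Kr) / (n_Kr/√M_Kr + n_Xe/√M_Xe)
= (3.70/√83.80) / (3.70/√83.80 + 1.72/√131.29) = 0.4042/(0.4042 + 0.1501) = 0.7292.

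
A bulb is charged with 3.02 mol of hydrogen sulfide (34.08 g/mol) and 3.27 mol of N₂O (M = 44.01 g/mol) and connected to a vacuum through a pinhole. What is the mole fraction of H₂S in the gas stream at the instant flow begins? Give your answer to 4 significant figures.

0.5121

Rate_i ∝ x_i/√M_i (Graham's law weighted by mole fraction), so the effusate composition follows n_i/√M_i.
Mole fraction of H₂S in the effusate = (n_H₂S/√M_H₂S) / (n_H₂S/√M_H₂S + n_N₂O/√M_N₂O)
= (3.02/√34.08) / (3.02/√34.08 + 3.27/√44.01) = 0.5173/(0.5173 + 0.4929) = 0.5121.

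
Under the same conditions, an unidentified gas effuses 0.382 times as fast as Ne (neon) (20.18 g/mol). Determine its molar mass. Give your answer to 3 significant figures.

From Graham's law, rate_X/rate_Ne = √(M_Ne/M_X).
0.382 = √(20.18/M_X)
M_X = 20.18 / 0.382² = 20.18 / 0.1459 = 138 g/mol

138 g/mol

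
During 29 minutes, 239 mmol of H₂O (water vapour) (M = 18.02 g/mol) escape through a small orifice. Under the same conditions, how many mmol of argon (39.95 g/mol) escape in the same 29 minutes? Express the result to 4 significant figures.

160.5 mmol

Since effusion rate ∝ 1/√M, rate_Ar/rate_H₂O = √(M_H₂O/M_Ar) = √(18.02/39.95) = √0.4511 = 0.6716.
So the amount for Ar is 239 × 0.6716 = 160.5 mmol.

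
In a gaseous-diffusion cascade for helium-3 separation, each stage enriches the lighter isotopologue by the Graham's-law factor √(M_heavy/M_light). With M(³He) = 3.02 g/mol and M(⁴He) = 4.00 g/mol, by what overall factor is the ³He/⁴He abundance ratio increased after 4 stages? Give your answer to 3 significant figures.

1.75

Each stage multiplies the ratio by α = √(4.00/3.02), so after 4 stages the overall factor is α^4 = (4.00/3.02)^(4/2).
= 1.32450^2 = 1.75.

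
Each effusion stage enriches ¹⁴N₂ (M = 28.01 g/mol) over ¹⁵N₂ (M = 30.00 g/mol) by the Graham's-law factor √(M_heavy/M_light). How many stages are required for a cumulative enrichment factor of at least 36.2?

105

Per stage α = (30.00/28.01)^(1/2) = 1.07105^0.5, giving ln α = 0.03432.
Need α^N ≥ 36.2 ⇒ N ≥ ln(36.2) / ln α = 3.589 / 0.03432 = 104.58.
Minimum whole number of stages: N = 105.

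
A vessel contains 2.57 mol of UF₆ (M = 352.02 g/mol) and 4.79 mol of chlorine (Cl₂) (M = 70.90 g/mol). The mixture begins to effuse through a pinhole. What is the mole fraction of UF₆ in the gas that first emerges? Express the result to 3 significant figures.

0.194

Effusion rate of each component ∝ n_i/√M_i (partial pressure × 1/√M).
Mole fraction of UF₆ in the effusate = (n_UF₆/√M_UF₆) / (n_UF₆/√M_UF₆ + n_Cl₂/√M_Cl₂)
= (2.57/√352.02) / (2.57/√352.02 + 4.79/√70.90) = 0.1370/(0.1370 + 0.5689) = 0.194.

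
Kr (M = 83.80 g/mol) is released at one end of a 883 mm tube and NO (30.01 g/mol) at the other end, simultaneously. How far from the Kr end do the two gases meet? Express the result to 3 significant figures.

The fronts meet when d_Kr + d_NO = L with d_Kr/d_NO = √(M_NO/M_Kr) (Graham's law). Here √(M_NO/M_Kr) = √(30.01/83.80) = 0.5984.
With d_Kr + d_NO = 883 mm, d_NO = 883/(1 + 0.5984) = 552.4 mm.
d_Kr = 883 − 552.4 = 331 mm.

331 mm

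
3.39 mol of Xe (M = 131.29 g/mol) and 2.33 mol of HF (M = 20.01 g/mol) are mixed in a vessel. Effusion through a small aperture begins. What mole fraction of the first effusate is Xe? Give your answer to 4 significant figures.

Each component's effusion rate ∝ (its partial pressure)·(1/√M) ∝ n_i/√M_i.
Mole fraction of Xe in the effusate = (n_Xe/√M_Xe) / (n_Xe/√M_Xe + n_HF/√M_HF)
= (3.39/√131.29) / (3.39/√131.29 + 2.33/√20.01) = 0.2959/(0.2959 + 0.5209) = 0.3622.

0.3622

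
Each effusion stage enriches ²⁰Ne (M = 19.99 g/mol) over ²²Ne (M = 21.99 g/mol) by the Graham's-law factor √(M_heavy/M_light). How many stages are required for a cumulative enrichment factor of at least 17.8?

With α = √(21.99/19.99) per stage, ln α = ½ ln(1.10005) = 0.04768.
Need α^N ≥ 17.8 ⇒ N ≥ ln(17.8) / ln α = 2.879 / 0.04768 = 60.39.
Minimum whole number of stages: N = 61.

61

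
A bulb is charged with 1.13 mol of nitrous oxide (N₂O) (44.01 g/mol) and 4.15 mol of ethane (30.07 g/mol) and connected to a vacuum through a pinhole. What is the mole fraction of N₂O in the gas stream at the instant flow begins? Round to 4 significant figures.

Rate_i ∝ x_i/√M_i (Graham's law weighted by mole fraction), so the effusate composition follows n_i/√M_i.
Mole fraction of N₂O in the effusate = (n_N₂O/√M_N₂O) / (n_N₂O/√M_N₂O + n_C₂H₆/√M_C₂H₆)
= (1.13/√44.01) / (1.13/√44.01 + 4.15/√30.07) = 0.1703/(0.1703 + 0.7568) = 0.1837.

0.1837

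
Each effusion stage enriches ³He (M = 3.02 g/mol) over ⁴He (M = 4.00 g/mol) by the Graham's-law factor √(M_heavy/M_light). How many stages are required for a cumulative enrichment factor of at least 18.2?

Per stage α = (4.00/3.02)^(1/2) = 1.32450^0.5, giving ln α = 0.1405.
Need α^N ≥ 18.2 ⇒ N ≥ ln(18.2) / ln α = 2.901 / 0.1405 = 20.65.
Rounding up, N = 21 stages.

21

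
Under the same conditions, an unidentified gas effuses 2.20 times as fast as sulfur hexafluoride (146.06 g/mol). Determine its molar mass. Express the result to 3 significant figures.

30.2 g/mol

Graham's law gives rate_X/rate_SF₆ = √(M_SF₆/M_X).
2.20 = √(146.06/M_X)
M_X = 146.06 / 2.20² = 146.06 / 4.840 = 30.2 g/mol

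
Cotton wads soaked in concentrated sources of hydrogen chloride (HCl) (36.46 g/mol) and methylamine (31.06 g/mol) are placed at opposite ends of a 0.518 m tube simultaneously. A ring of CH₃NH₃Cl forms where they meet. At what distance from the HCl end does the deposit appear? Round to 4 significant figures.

0.2486 m

Graham's law gives d_HCl/d_CH₃NH₂ = rate_HCl/rate_CH₃NH₂ = √(M_CH₃NH₂/M_HCl) = √(31.06/36.46) = 0.9230.
With d_HCl + d_CH₃NH₂ = 0.518 m, d_CH₃NH₂ = 0.518/(1 + 0.9230) = 0.2694 m.
d_HCl = 0.518 − 0.2694 = 0.2486 m.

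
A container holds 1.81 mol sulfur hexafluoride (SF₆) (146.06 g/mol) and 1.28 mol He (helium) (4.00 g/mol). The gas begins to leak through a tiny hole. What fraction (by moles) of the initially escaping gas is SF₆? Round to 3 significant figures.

The effusion rate of species i is ∝ p_i/√M_i ∝ n_i/√M_i.
Mole fraction of SF₆ in the effusate = (n_SF₆/√M_SF₆) / (n_SF₆/√M_SF₆ + n_He/√M_He)
= (1.81/√146.06) / (1.81/√146.06 + 1.28/√4.00) = 0.1498/(0.1498 + 0.6400) = 0.190.

0.190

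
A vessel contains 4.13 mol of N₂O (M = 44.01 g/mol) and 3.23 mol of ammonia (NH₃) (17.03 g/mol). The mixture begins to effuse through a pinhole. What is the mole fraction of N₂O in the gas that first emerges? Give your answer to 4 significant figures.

0.4430

The effusion rate of species i is ∝ p_i/√M_i ∝ n_i/√M_i.
Mole fraction of N₂O in the effusate = (n_N₂O/√M_N₂O) / (n_N₂O/√M_N₂O + n_NH₃/√M_NH₃)
= (4.13/√44.01) / (4.13/√44.01 + 3.23/√17.03) = 0.6226/(0.6226 + 0.7827) = 0.4430.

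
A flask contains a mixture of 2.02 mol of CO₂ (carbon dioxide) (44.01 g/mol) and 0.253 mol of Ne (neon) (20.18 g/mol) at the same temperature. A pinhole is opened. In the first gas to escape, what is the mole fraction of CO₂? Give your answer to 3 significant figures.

0.844

Each component's effusion rate ∝ (its partial pressure)·(1/√M) ∝ n_i/√M_i.
Mole fraction of CO₂ in the effusate = (n_CO₂/√M_CO₂) / (n_CO₂/√M_CO₂ + n_Ne/√M_Ne)
= (2.02/√44.01) / (2.02/√44.01 + 0.253/√20.18) = 0.3045/(0.3045 + 0.05632) = 0.844.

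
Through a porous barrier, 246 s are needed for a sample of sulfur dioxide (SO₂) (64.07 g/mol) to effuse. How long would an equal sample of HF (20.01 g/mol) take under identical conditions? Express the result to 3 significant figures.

By Graham's law, t_HF/t_SO₂ = √(M_HF/M_SO₂) = √(20.01/64.07) = √0.3123 = 0.5589.
So the time for HF is 246 × 0.5589 = 137 s.

137 s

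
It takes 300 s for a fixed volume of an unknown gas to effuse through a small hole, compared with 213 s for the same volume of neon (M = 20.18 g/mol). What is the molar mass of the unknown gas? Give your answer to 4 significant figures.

40.03 g/mol

From Graham's law, t_X/t_Ne = √(M_X/M_Ne).
300/213 = 1.408 = √(M_X/20.18)
M_X = 20.18 × 1.408² = 20.18 × 1.984 = 40.03 g/mol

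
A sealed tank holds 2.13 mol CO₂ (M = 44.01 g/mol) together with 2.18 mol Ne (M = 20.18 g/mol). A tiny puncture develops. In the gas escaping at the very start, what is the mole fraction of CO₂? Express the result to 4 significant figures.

Each component's effusion rate ∝ (its partial pressure)·(1/√M) ∝ n_i/√M_i.
So x_CO₂ in the escaping gas = (n_CO₂/√M_CO₂) / Σ(n_i/√M_i)
= (2.13/√44.01) / (2.13/√44.01 + 2.18/√20.18) = 0.3211/(0.3211 + 0.4853) = 0.3982.

0.3982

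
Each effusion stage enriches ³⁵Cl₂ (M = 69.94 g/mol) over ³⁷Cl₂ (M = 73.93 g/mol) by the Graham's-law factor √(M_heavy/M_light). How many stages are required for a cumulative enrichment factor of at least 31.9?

Per stage α = (73.93/69.94)^(1/2) = 1.05705^0.5, giving ln α = 0.02774.
Need α^N ≥ 31.9 ⇒ N ≥ ln(31.9) / ln α = 3.463 / 0.02774 = 124.82.
Rounding up, N = 125 stages.

125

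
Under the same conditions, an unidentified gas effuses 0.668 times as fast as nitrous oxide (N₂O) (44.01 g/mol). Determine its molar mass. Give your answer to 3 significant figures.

Using Graham's law: rate_X/rate_N₂O = √(M_N₂O/M_X).
0.668 = √(44.01/M_X)
M_X = 44.01 / 0.668² = 44.01 / 0.4462 = 98.6 g/mol

98.6 g/mol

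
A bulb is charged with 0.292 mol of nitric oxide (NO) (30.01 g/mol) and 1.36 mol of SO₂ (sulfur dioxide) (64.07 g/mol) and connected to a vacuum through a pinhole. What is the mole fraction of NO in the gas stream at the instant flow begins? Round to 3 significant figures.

0.239

Rate_i ∝ x_i/√M_i (Graham's law weighted by mole fraction), so the effusate composition follows n_i/√M_i.
So x_NO in the escaping gas = (n_NO/√M_NO) / Σ(n_i/√M_i)
= (0.292/√30.01) / (0.292/√30.01 + 1.36/√64.07) = 0.05330/(0.05330 + 0.1699) = 0.239.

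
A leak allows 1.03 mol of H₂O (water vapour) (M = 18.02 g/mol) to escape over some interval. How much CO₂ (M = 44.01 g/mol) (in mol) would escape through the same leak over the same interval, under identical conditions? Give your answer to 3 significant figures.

By Graham's law, rate_CO₂/rate_H₂O = √(M_H₂O/M_CO₂) = √(18.02/44.01) = √0.4095 = 0.6399.
So the amount for CO₂ is 1.03 × 0.6399 = 0.659 mol.

0.659 mol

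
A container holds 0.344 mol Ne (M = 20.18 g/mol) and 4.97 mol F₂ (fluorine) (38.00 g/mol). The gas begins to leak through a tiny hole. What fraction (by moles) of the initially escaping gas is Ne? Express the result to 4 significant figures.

0.08674

Effusion rate of each component ∝ n_i/√M_i (partial pressure × 1/√M).
So x_Ne in the escaping gas = (n_Ne/√M_Ne) / Σ(n_i/√M_i)
= (0.344/√20.18) / (0.344/√20.18 + 4.97/√38.00) = 0.07658/(0.07658 + 0.8062) = 0.08674.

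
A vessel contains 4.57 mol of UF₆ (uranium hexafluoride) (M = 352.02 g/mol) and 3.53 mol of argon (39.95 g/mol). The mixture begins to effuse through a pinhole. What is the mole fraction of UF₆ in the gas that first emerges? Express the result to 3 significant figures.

The effusion rate of species i is ∝ p_i/√M_i ∝ n_i/√M_i.
x_UF₆(eff) = (n_UF₆/√M_UF₆) / (n_UF₆/√M_UF₆ + n_Ar/√M_Ar)
= (4.57/√352.02) / (4.57/√352.02 + 3.53/√39.95) = 0.2436/(0.2436 + 0.5585) = 0.304.

0.304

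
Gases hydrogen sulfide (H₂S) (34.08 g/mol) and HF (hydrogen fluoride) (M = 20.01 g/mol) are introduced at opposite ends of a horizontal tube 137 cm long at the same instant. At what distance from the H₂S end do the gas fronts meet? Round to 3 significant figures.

59.4 cm

Distances travelled in equal time are proportional to diffusion rates, so d_H₂S/d_HF = √(M_HF/M_H₂S) = √(20.01/34.08) = 0.7663.
With d_H₂S + d_HF = 137 cm, d_HF = 137/(1 + 0.7663) = 77.57 cm.
d_H₂S = 137 − 77.57 = 59.4 cm.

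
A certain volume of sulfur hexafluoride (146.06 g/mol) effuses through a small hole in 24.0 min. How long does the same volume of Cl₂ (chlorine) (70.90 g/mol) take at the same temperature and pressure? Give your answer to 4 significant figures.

Since effusion rate ∝ 1/√M, t_Cl₂/t_SF₆ = √(M_Cl₂/M_SF₆) = √(70.90/146.06) = √0.4854 = 0.6967.
So the time for Cl₂ is 24.0 × 0.6967 = 16.72 min.

16.72 min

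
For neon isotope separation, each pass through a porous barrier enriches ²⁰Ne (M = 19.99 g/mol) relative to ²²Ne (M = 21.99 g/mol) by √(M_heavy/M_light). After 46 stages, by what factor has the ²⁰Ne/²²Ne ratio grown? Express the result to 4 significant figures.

8.964

After 46 stages the ratio has grown by (√(21.99/19.99))^46 = (21.99/19.99)^(46/2).
= 1.10005^23 = 8.964.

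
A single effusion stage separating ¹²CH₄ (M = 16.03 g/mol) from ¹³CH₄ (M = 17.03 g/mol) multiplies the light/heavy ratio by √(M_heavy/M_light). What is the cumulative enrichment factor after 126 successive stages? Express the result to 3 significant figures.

45.3

After 126 stages the ratio has grown by (√(17.03/16.03))^126 = (17.03/16.03)^(126/2).
= 1.06238^63 = 45.3.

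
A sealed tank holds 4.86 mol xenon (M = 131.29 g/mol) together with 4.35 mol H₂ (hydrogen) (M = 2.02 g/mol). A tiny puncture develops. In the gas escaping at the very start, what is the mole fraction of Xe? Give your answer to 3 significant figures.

Each component's effusion rate ∝ (its partial pressure)·(1/√M) ∝ n_i/√M_i.
Mole fraction of Xe in the effusate = (n_Xe/√M_Xe) / (n_Xe/√M_Xe + n_H₂/√M_H₂)
= (4.86/√131.29) / (4.86/√131.29 + 4.35/√2.02) = 0.4242/(0.4242 + 3.061) = 0.122.

0.122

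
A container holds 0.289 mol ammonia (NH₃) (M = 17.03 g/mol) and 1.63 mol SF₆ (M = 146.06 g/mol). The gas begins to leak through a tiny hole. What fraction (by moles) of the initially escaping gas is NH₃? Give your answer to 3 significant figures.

0.342

Rate_i ∝ x_i/√M_i (Graham's law weighted by mole fraction), so the effusate composition follows n_i/√M_i.
Mole fraction of NH₃ in the effusate = (n_NH₃/√M_NH₃) / (n_NH₃/√M_NH₃ + n_SF₆/√M_SF₆)
= (0.289/√17.03) / (0.289/√17.03 + 1.63/√146.06) = 0.07003/(0.07003 + 0.1349) = 0.342.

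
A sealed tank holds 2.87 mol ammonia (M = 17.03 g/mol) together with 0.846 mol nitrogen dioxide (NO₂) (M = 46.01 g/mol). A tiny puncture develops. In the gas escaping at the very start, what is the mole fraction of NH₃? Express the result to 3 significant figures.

0.848

Rate_i ∝ x_i/√M_i (Graham's law weighted by mole fraction), so the effusate composition follows n_i/√M_i.
x_NH₃(eff) = (n_NH₃/√M_NH₃) / (n_NH₃/√M_NH₃ + n_NO₂/√M_NO₂)
= (2.87/√17.03) / (2.87/√17.03 + 0.846/√46.01) = 0.6955/(0.6955 + 0.1247) = 0.848.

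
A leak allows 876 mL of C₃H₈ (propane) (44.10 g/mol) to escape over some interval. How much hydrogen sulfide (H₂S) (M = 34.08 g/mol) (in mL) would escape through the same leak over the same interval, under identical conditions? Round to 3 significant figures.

996 mL

Since effusion rate ∝ 1/√M, rate_H₂S/rate_C₃H₈ = √(M_C₃H₈/M_H₂S) = √(44.10/34.08) = √1.294 = 1.138.
So the volume for H₂S is 876 × 1.138 = 996 mL.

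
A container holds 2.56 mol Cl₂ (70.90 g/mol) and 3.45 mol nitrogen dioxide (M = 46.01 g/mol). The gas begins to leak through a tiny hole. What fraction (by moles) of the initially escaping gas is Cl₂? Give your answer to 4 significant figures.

0.3741

Each component's effusion rate ∝ (its partial pressure)·(1/√M) ∝ n_i/√M_i.
So x_Cl₂ in the escaping gas = (n_Cl₂/√M_Cl₂) / Σ(n_i/√M_i)
= (2.56/√70.90) / (2.56/√70.90 + 3.45/√46.01) = 0.3040/(0.3040 + 0.5086) = 0.3741.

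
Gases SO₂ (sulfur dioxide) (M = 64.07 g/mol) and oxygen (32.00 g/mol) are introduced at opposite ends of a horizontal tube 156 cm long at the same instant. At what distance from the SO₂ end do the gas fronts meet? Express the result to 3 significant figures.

64.6 cm

Graham's law gives d_SO₂/d_O₂ = rate_SO₂/rate_O₂ = √(M_O₂/M_SO₂) = √(32.00/64.07) = 0.7067.
With d_SO₂ + d_O₂ = 156 cm, d_O₂ = 156/(1 + 0.7067) = 91.40 cm.
d_SO₂ = 156 − 91.40 = 64.6 cm.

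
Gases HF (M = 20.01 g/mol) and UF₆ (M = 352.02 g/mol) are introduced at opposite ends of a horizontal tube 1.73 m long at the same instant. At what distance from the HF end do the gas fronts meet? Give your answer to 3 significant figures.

Distances travelled in equal time are proportional to diffusion rates, so d_HF/d_UF₆ = √(M_UF₆/M_HF) = √(352.02/20.01) = 4.194.
With d_HF + d_UF₆ = 1.73 m, d_UF₆ = 1.73/(1 + 4.194) = 0.3331 m.
d_HF = 1.73 − 0.3331 = 1.40 m.

1.40 m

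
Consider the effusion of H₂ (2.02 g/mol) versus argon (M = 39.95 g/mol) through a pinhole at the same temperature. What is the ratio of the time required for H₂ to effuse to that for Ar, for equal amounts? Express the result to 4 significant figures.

0.2249

From Graham's law, t_H₂/t_Ar = √(M_H₂/M_Ar) = √(2.02/39.95) = √0.05056 = 0.2249.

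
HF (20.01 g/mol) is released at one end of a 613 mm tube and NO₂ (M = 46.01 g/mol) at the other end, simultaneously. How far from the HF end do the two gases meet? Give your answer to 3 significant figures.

Distances travelled in equal time are proportional to diffusion rates, so d_HF/d_NO₂ = √(M_NO₂/M_HF) = √(46.01/20.01) = 1.516.
With d_HF + d_NO₂ = 613 mm, d_NO₂ = 613/(1 + 1.516) = 243.6 mm.
d_HF = 613 − 243.6 = 369 mm.

369 mm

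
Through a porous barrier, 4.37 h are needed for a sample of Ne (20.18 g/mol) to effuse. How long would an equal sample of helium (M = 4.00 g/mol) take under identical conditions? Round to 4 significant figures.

1.946 h

Using Graham's law: t_He/t_Ne = √(M_He/M_Ne) = √(4.00/20.18) = √0.1982 = 0.4452.
So the time for He is 4.37 × 0.4452 = 1.946 h.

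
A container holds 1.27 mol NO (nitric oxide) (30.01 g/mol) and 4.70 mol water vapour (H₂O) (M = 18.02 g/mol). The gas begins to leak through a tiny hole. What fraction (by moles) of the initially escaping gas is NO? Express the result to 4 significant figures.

The effusion rate of species i is ∝ p_i/√M_i ∝ n_i/√M_i.
So x_NO in the escaping gas = (n_NO/√M_NO) / Σ(n_i/√M_i)
= (1.27/√30.01) / (1.27/√30.01 + 4.70/√18.02) = 0.2318/(0.2318 + 1.107) = 0.1731.

0.1731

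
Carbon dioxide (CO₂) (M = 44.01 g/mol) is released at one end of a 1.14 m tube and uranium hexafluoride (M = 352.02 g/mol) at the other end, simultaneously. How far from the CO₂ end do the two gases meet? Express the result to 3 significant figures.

0.842 m

Graham's law gives d_CO₂/d_UF₆ = rate_CO₂/rate_UF₆ = √(M_UF₆/M_CO₂) = √(352.02/44.01) = 2.828.
With d_CO₂ + d_UF₆ = 1.14 m, d_UF₆ = 1.14/(1 + 2.828) = 0.2978 m.
d_CO₂ = 1.14 − 0.2978 = 0.842 m.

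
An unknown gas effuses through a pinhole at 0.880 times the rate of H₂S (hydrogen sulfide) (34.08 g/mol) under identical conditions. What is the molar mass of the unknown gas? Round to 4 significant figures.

By Graham's law, rate_X/rate_H₂S = √(M_H₂S/M_X).
0.880 = √(34.08/M_X)
M_X = 34.08 / 0.880² = 34.08 / 0.7744 = 44.01 g/mol

44.01 g/mol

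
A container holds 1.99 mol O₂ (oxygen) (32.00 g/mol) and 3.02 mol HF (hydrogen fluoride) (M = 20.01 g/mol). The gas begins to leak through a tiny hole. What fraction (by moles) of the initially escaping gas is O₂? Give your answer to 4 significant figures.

The effusion rate of species i is ∝ p_i/√M_i ∝ n_i/√M_i.
x_O₂(eff) = (n_O₂/√M_O₂) / (n_O₂/√M_O₂ + n_HF/√M_HF)
= (1.99/√32.00) / (1.99/√32.00 + 3.02/√20.01) = 0.3518/(0.3518 + 0.6751) = 0.3426.

0.3426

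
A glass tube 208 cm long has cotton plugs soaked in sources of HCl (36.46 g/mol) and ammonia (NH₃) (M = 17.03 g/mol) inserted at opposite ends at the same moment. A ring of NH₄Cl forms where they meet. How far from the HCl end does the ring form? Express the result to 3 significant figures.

Graham's law gives d_HCl/d_NH₃ = rate_HCl/rate_NH₃ = √(M_NH₃/M_HCl) = √(17.03/36.46) = 0.6834.
With d_HCl + d_NH₃ = 208 cm, d_NH₃ = 208/(1 + 0.6834) = 123.6 cm.
d_HCl = 208 − 123.6 = 84.4 cm.

84.4 cm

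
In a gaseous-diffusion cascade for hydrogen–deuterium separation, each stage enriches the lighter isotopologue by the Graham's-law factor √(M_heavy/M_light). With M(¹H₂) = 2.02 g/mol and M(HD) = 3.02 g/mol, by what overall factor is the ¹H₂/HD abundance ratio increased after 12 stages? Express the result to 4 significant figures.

11.17

Overall factor = α^12 with α = √(3.02/2.02), i.e. (3.02/2.02)^(12/2).
= 1.49505^6 = 11.17.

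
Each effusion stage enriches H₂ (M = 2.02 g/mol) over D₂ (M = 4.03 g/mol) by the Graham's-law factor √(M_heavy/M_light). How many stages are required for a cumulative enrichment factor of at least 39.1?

Per stage α = (4.03/2.02)^(1/2) = 1.99505^0.5, giving ln α = 0.3453.
Need α^N ≥ 39.1 ⇒ N ≥ ln(39.1) / ln α = 3.666 / 0.3453 = 10.62.
So at least 11 stages are needed.

11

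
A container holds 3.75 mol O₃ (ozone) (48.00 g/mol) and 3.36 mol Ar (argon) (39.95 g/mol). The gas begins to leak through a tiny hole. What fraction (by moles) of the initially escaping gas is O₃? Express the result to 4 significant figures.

Effusion rate of each component ∝ n_i/√M_i (partial pressure × 1/√M).
So x_O₃ in the escaping gas = (n_O₃/√M_O₃) / Σ(n_i/√M_i)
= (3.75/√48.00) / (3.75/√48.00 + 3.36/√39.95) = 0.5413/(0.5413 + 0.5316) = 0.5045.

0.5045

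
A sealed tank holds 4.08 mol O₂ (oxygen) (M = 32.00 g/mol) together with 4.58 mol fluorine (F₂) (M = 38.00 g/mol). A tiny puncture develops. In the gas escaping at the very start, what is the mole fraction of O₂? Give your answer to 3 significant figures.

Rate_i ∝ x_i/√M_i (Graham's law weighted by mole fraction), so the effusate composition follows n_i/√M_i.
x_O₂(eff) = (n_O₂/√M_O₂) / (n_O₂/√M_O₂ + n_F₂/√M_F₂)
= (4.08/√32.00) / (4.08/√32.00 + 4.58/√38.00) = 0.7212/(0.7212 + 0.7430) = 0.493.

0.493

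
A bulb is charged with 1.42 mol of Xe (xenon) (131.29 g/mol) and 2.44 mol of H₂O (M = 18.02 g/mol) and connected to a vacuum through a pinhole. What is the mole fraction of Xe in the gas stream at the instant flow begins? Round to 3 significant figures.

Effusion rate of each component ∝ n_i/√M_i (partial pressure × 1/√M).
Mole fraction of Xe in the effusate = (n_Xe/√M_Xe) / (n_Xe/√M_Xe + n_H₂O/√M_H₂O)
= (1.42/√131.29) / (1.42/√131.29 + 2.44/√18.02) = 0.1239/(0.1239 + 0.5748) = 0.177.

0.177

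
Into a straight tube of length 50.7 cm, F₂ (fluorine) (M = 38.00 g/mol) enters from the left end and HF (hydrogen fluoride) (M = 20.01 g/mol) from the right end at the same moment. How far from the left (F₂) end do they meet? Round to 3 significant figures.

21.3 cm

Graham's law gives d_F₂/d_HF = rate_F₂/rate_HF = √(M_HF/M_F₂) = √(20.01/38.00) = 0.7257.
With d_F₂ + d_HF = 50.7 cm, d_HF = 50.7/(1 + 0.7257) = 29.38 cm.
d_F₂ = 50.7 − 29.38 = 21.3 cm.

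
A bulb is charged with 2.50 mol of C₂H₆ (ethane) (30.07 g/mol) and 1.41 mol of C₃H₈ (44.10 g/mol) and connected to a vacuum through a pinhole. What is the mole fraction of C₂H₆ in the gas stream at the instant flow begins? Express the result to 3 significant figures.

0.682

Rate_i ∝ x_i/√M_i (Graham's law weighted by mole fraction), so the effusate composition follows n_i/√M_i.
x_C₂H₆(eff) = (n_C₂H₆/√M_C₂H₆) / (n_C₂H₆/√M_C₂H₆ + n_C₃H₈/√M_C₃H₈)
= (2.50/√30.07) / (2.50/√30.07 + 1.41/√44.10) = 0.4559/(0.4559 + 0.2123) = 0.682.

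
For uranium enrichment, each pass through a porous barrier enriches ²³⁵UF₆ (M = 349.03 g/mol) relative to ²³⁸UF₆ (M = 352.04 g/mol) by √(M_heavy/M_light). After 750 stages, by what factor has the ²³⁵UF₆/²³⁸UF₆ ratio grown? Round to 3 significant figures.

After 750 stages the ratio has grown by (√(352.04/349.03))^750 = (352.04/349.03)^(750/2).
= 1.00862^375 = 25.0.

25.0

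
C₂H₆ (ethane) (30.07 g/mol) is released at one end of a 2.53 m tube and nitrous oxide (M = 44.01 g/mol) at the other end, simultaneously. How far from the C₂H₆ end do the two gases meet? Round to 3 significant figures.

1.39 m

In equal time, each gas travels a distance ∝ its rate ∝ 1/√M, so d_C₂H₆/d_N₂O = √(M_N₂O/M_C₂H₆) = √(44.01/30.07) = 1.210.
With d_C₂H₆ + d_N₂O = 2.53 m, d_N₂O = 2.53/(1 + 1.210) = 1.145 m.
d_C₂H₆ = 2.53 − 1.145 = 1.39 m.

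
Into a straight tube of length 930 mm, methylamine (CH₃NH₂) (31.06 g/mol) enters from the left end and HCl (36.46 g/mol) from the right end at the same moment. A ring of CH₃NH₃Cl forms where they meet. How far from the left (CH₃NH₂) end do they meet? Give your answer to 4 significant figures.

In equal time, each gas travels a distance ∝ its rate ∝ 1/√M, so d_CH₃NH₂/d_HCl = √(M_HCl/M_CH₃NH₂) = √(36.46/31.06) = 1.083.
With d_CH₃NH₂ + d_HCl = 930 mm, d_HCl = 930/(1 + 1.083) = 446.4 mm.
d_CH₃NH₂ = 930 − 446.4 = 483.6 mm.

483.6 mm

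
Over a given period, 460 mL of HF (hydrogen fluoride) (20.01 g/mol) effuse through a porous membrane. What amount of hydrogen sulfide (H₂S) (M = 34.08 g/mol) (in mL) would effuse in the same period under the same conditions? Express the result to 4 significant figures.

From Graham's law, rate_H₂S/rate_HF = √(M_HF/M_H₂S) = √(20.01/34.08) = √0.5871 = 0.7663.
So the volume for H₂S is 460 × 0.7663 = 352.5 mL.

352.5 mL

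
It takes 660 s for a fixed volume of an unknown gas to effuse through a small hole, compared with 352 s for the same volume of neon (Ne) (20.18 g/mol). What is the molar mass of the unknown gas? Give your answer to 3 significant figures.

Since effusion rate ∝ 1/√M, t_X/t_Ne = √(M_X/M_Ne).
660/352 = 1.875 = √(M_X/20.18)
M_X = 20.18 × 1.875² = 20.18 × 3.516 = 70.9 g/mol

70.9 g/mol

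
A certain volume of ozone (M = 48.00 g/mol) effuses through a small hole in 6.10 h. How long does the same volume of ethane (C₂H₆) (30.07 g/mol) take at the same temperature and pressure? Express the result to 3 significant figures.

From Graham's law, t_C₂H₆/t_O₃ = √(M_C₂H₆/M_O₃) = √(30.07/48.00) = √0.6265 = 0.7915.
So the time for C₂H₆ is 6.10 × 0.7915 = 4.83 h.

4.83 h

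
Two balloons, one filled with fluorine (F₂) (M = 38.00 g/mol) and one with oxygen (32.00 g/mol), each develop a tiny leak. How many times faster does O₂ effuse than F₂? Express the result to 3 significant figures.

1.09

Graham's law gives rate_O₂/rate_F₂ = √(M_F₂/M_O₂) = √(38.00/32.00) = √1.188 = 1.09.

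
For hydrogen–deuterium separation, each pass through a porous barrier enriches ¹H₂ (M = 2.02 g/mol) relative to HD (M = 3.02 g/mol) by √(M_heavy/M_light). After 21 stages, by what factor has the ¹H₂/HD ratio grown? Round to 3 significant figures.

Overall factor = α^21 with α = √(3.02/2.02), i.e. (3.02/2.02)^(21/2).
= 1.49505^(21/2) = 68.2.

68.2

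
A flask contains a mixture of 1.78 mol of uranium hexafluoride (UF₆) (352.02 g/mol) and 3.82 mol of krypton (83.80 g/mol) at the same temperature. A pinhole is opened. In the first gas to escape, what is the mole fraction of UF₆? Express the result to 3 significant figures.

Rate_i ∝ x_i/√M_i (Graham's law weighted by mole fraction), so the effusate composition follows n_i/√M_i.
x_UF₆(eff) = (n_UF₆/√M_UF₆) / (n_UF₆/√M_UF₆ + n_Kr/√M_Kr)
= (1.78/√352.02) / (1.78/√352.02 + 3.82/√83.80) = 0.09487/(0.09487 + 0.4173) = 0.185.

0.185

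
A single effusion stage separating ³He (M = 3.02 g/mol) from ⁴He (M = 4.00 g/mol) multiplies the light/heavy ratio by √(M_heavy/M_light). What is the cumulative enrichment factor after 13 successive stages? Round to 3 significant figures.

The single-stage factor is √(M_heavy/M_light), so 13 stages give [√(4.00/3.02)]^13 = (4.00/3.02)^(13/2).
= 1.32450^(13/2) = 6.21.

6.21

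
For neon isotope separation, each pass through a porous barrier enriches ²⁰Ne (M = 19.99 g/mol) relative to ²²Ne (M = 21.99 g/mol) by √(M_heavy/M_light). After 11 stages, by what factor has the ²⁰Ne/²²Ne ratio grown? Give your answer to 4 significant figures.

The single-stage factor is √(M_heavy/M_light), so 11 stages give [√(21.99/19.99)]^11 = (21.99/19.99)^(11/2).
= 1.10005^(11/2) = 1.690.

1.690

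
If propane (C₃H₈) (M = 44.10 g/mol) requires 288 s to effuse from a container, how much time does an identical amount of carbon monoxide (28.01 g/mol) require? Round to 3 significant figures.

230 s

By Graham's law, t_CO/t_C₃H₈ = √(M_CO/M_C₃H₈) = √(28.01/44.10) = √0.6351 = 0.7970.
So the time for CO is 288 × 0.7970 = 230 s.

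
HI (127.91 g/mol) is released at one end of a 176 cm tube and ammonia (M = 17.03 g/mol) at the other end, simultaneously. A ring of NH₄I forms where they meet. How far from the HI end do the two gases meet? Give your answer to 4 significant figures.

47.05 cm

The fronts meet when d_HI + d_NH₃ = L with d_HI/d_NH₃ = √(M_NH₃/M_HI) (Graham's law). Here √(M_NH₃/M_HI) = √(17.03/127.91) = 0.3649.
With d_HI + d_NH₃ = 176 cm, d_NH₃ = 176/(1 + 0.3649) = 128.9 cm.
d_HI = 176 − 128.9 = 47.05 cm.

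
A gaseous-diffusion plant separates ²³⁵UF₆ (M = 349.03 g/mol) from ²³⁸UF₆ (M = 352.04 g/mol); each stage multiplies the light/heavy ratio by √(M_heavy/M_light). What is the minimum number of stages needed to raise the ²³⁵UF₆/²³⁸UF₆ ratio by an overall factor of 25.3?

Per stage α = (352.04/349.03)^(1/2) = 1.00862^0.5, giving ln α = 0.004293.
Need α^N ≥ 25.3 ⇒ N ≥ ln(25.3) / ln α = 3.231 / 0.004293 = 752.49.
Minimum whole number of stages: N = 753.

753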